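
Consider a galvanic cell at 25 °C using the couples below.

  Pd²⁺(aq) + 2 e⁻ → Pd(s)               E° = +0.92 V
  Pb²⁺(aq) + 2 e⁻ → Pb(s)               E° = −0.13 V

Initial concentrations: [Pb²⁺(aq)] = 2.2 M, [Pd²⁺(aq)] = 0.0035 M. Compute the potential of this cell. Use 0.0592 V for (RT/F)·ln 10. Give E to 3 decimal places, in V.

+0.967 V

Pd²⁺/Pd is reduced (cathode, E° = +0.92 V) and Pb²⁺/Pb is oxidized (anode).
E°cell = +0.92 − (−0.13) = +1.05 V, with n = 2 electrons transferred.
Balancing gives Pd²⁺(aq) + Pb(s) → Pd(s) + Pb²⁺(aq); hence Q = [Pb²⁺(aq)] / [Pd²⁺(aq)] = 629 (log Q = 2.798).
E = E° − (0.0592/n)·log Q = +1.05 − (0.0592/2)(2.798) = +0.967 V.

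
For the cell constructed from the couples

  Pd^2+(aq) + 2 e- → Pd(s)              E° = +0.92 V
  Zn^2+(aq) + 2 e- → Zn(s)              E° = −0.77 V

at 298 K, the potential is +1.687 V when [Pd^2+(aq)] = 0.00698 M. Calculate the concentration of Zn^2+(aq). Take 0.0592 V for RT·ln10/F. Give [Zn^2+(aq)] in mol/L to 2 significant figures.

0.0088 M

The Pd²⁺/Pd couple has the larger reduction potential, so it is the cathode: E°cell = +0.92 − (−0.77) = +1.69 V and n = 2.
Rearranging E = E° − (0.0592/n)·log Q gives log Q = 2(+1.69 − (+1.687))/0.0592 = 0.101.
Balancing electrons gives Pd^2+(aq) + Zn(s) → Pd(s) + Zn^2+(aq); thus Q = [Zn^2+(aq)] / [Pd^2+(aq)].
Isolating [Zn^2+(aq)] in Q = 10^{0.101} yields log [Zn^2+(aq)] = −2.055, i.e. 0.0088 M.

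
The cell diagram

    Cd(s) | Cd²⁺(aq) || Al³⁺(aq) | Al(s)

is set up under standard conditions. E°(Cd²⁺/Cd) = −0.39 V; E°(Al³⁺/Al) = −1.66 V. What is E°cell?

−1.27 V

By convention the left-hand electrode in cell notation is the anode (oxidation) and the right-hand electrode is the cathode (reduction).
E°cell = E°(right) − E°(left) = −1.66 − (−0.39) = −1.27 V.
The negative sign shows that, as written, the cell would require an external voltage to drive the reaction.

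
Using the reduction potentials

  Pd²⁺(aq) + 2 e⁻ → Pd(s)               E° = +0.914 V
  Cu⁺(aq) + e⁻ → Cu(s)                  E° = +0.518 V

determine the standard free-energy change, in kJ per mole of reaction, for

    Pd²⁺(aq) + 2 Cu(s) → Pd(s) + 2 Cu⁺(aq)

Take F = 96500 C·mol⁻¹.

−76.4 kJ/mol

In the reaction as written Pd²⁺(aq) is reduced, so the Pd²⁺/Pd couple is the cathode and Cu⁺/Cu is the anode.
E°cell = +0.914 − (+0.518) = +0.396 V; balancing electrons gives n = 2.
ΔG° = −nFE°cell = −(2)(96500)(+0.396) J/mol = −76.4 kJ/mol.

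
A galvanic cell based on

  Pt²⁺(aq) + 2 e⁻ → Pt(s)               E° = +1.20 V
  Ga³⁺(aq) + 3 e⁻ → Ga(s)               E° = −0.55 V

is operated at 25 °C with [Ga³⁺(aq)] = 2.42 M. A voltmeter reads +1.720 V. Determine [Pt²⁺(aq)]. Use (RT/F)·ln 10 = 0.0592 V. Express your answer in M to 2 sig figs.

0.17 M

With Pt²⁺/Pt at the cathode and Ga³⁺/Ga at the anode, E°cell = +1.20 − (−0.55) = +1.75 V (n = 6).
Since E = E° − (0.0592/n)·log Q, log Q = n(E° − E)/0.0592 = 3.041.
For 3 Pt²⁺(aq) + 2 Ga(s) → 3 Pt(s) + 2 Ga³⁺(aq), the reaction quotient is Q = [Ga³⁺(aq)]^2 / [Pt²⁺(aq)]^3.
Substituting the known concentrations and solving, log [Pt²⁺(aq)] = −0.758 and [Pt²⁺(aq)] = 0.17 M.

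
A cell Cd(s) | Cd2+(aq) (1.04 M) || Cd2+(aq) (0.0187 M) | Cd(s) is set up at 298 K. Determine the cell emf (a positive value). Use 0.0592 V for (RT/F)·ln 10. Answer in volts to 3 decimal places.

For a concentration cell E°cell = 0, since both electrodes use the same couple.
The compartment with the higher Cd2+(aq) concentration (1.04 M) acts as the cathode; ions are reduced there and produced at the dilute (0.0187 M) anode.
With n = 2, Ecell = −(0.0592/2)·log([dilute]/[conc]) = −(0.0592/2)·log(0.0187/1.04) = +0.052 V.

0.052 V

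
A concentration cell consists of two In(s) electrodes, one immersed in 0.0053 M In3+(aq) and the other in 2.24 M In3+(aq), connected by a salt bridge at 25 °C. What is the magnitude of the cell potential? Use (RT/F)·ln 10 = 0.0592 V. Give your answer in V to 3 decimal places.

For a concentration cell E°cell = 0, since both electrodes use the same couple.
The compartment with the higher In3+(aq) concentration (2.24 M) acts as the cathode; ions are reduced there and produced at the dilute (0.0053 M) anode.
With n = 3, Ecell = −(0.0592/3)·log([dilute]/[conc]) = −(0.0592/3)·log(0.0053/2.24) = +0.052 V.

0.052 V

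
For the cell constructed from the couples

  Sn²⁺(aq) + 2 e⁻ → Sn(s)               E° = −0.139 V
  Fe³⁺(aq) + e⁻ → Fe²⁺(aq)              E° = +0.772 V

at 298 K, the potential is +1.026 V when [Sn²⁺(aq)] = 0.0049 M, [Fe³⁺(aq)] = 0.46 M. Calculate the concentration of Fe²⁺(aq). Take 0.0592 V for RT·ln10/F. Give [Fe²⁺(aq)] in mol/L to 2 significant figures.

0.075 M

With Fe³⁺/Fe²⁺ at the cathode and Sn²⁺/Sn at the anode, E°cell = +0.772 − (−0.139) = +0.911 V (n = 2).
From the Nernst equation, log Q = n(E° − E)/0.0592 = 2·(+0.911 − (+1.026))/0.0592 = −3.885.
For 2 Fe³⁺(aq) + Sn(s) → 2 Fe²⁺(aq) + Sn²⁺(aq), the reaction quotient is Q = ([Fe²⁺(aq)]^2·[Sn²⁺(aq)]) / [Fe³⁺(aq)]^2.
Substituting the known concentrations and solving, log [Fe²⁺(aq)] = −1.125 and [Fe²⁺(aq)] = 0.075 M.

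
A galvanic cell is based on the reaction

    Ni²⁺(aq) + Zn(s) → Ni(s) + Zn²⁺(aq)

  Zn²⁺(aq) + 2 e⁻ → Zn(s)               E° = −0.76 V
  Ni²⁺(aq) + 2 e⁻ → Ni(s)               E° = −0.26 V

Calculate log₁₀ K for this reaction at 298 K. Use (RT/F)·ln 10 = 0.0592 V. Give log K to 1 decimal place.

The Ni²⁺/Ni couple is reduced (cathode); E°cell = −0.26 − (−0.76) = +0.50 V with n = 2.
At equilibrium E = 0, so log K = nE°cell / 0.0592 = (2)(+0.50) / 0.0592 = 16.9.

log K = 16.9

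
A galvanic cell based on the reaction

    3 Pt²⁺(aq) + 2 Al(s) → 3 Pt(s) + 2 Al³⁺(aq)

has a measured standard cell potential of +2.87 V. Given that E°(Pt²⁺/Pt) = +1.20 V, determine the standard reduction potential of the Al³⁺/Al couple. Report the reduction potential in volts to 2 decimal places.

−1.67 V

In the reaction as written the Pt²⁺/Pt couple is reduced (cathode) and Al³⁺/Al is oxidized (anode), so E°cell = E°(Pt²⁺/Pt) − E°(Al³⁺/Al).
E°(Al³⁺/Al) = E°(cathode) − E°cell = +1.20 − (+2.87) = −1.67 V.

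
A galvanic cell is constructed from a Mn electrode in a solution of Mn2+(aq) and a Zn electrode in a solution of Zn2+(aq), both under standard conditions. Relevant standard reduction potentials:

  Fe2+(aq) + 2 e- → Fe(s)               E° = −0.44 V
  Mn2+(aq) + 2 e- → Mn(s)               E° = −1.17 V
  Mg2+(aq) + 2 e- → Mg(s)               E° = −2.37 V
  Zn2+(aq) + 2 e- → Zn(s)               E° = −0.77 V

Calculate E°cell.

+0.40 V

Of the two couples in this cell, the one with the more positive reduction potential is reduced at the cathode: here that is Zn²⁺/Zn (−0.77 V); Mn²⁺/Mn (−1.17 V) is the anode.
E°cell = E°(cathode) − E°(anode) = −0.77 − (−1.17) = +0.40 V.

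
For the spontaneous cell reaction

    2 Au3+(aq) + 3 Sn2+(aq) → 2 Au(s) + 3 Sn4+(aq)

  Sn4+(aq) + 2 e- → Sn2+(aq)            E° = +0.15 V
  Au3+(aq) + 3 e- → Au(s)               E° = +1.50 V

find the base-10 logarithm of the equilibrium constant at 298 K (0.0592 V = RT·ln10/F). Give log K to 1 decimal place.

The Au³⁺/Au couple is reduced (cathode); E°cell = +1.50 − (+0.15) = +1.35 V with n = 6.
At equilibrium E = 0, so log K = nE°cell / 0.0592 = (6)(+1.35) / 0.0592 = 136.8.

log K = 136.8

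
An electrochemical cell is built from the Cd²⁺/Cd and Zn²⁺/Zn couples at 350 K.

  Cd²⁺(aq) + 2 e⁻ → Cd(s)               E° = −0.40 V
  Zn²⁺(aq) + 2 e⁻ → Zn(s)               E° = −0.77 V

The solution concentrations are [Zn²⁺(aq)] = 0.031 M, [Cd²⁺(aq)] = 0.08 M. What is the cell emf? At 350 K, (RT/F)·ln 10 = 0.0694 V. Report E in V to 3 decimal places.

+0.384 V

Since E°(Cd²⁺/Cd) > E°(Zn²⁺/Zn), Cd²⁺/Cd serves as the cathode.
E°cell = E°cat − E°an = −0.40 − (−0.77) = +0.37 V; n = 2.
Balancing gives Cd²⁺(aq) + Zn(s) → Cd(s) + Zn²⁺(aq); hence Q = [Zn²⁺(aq)] / [Cd²⁺(aq)] = 0.388 (log Q = −0.412).
Applying E = E° − (RT ln10/nF)·log Q gives +0.37 − (0.0694/2)(−0.412) = +0.384 V.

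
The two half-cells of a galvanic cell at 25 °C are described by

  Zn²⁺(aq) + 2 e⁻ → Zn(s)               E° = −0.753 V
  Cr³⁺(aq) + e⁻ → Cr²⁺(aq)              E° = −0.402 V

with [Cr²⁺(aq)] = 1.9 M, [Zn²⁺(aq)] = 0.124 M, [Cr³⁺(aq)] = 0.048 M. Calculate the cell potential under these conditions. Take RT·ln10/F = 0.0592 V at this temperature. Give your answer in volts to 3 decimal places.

Cr³⁺/Cr²⁺ is reduced (cathode, E° = −0.402 V) and Zn²⁺/Zn is oxidized (anode).
E°cell = −0.402 − (−0.753) = +0.351 V, with n = 2 electrons transferred.
For the overall reaction 2 Cr³⁺(aq) + Zn(s) → 2 Cr²⁺(aq) + Zn²⁺(aq), Q = ([Cr²⁺(aq)]^2·[Zn²⁺(aq)]) / [Cr³⁺(aq)]^2 = 194, giving log Q = 2.288.
E = E° − (0.0592/n)·log Q = +0.351 − (0.0592/2)(2.288) = +0.283 V.

+0.283 V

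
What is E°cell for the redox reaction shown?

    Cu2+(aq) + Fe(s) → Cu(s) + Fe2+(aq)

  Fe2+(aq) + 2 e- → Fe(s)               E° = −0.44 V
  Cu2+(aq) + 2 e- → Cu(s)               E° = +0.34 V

+0.78 V

In the reaction as written, Cu2+(aq) is reduced (cathode) and Fe2+(aq) is produced by oxidation at the anode.
E°cell = E°(cathode) − E°(anode) = +0.34 − (−0.44) = +0.78 V.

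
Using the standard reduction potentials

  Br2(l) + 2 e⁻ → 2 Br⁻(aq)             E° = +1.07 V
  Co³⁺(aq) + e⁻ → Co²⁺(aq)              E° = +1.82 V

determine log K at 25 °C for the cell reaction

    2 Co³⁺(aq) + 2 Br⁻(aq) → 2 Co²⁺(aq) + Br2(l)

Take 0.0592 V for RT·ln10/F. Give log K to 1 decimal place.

log K = 25.3

The Co³⁺/Co²⁺ couple is reduced (cathode); E°cell = +1.82 − (+1.07) = +0.75 V with n = 2.
At equilibrium E = 0, so log K = nE°cell / 0.0592 = (2)(+0.75) / 0.0592 = 25.3.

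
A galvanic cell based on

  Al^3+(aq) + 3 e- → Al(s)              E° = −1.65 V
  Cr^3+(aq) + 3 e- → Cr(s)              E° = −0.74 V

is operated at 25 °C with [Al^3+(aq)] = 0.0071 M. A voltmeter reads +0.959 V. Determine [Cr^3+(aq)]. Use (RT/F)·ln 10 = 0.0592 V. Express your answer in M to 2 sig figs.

2.2 M

The Cr³⁺/Cr couple has the larger reduction potential, so it is the cathode: E°cell = −0.74 − (−1.65) = +0.91 V and n = 3.
From the Nernst equation, log Q = n(E° − E)/0.0592 = 3·(+0.91 − (+0.959))/0.0592 = −2.483.
The balanced reaction is Cr^3+(aq) + Al(s) → Cr(s) + Al^3+(aq), so Q = [Al^3+(aq)] / [Cr^3+(aq)].
Solving for the unknown gives log [Cr^3+(aq)] = 0.334, so [Cr^3+(aq)] ≈ 2.2 M.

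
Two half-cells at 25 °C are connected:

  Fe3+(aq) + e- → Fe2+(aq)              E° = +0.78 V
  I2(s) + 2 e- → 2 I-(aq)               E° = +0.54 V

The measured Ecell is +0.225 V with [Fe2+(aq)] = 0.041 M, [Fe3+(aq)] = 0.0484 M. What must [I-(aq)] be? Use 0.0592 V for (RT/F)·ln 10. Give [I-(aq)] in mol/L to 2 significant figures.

0.47 M

With Fe³⁺/Fe²⁺ at the cathode and I₂/I⁻ at the anode, E°cell = +0.78 − (+0.54) = +0.24 V (n = 2).
Rearranging E = E° − (0.0592/n)·log Q gives log Q = 2(+0.24 − (+0.225))/0.0592 = 0.507.
For 2 Fe3+(aq) + 2 I-(aq) → 2 Fe2+(aq) + I2(s), the reaction quotient is Q = [Fe2+(aq)]^2 / ([Fe3+(aq)]^2·[I-(aq)]^2).
Isolating [I-(aq)] in Q = 10^{0.507} yields log [I-(aq)] = −0.326, i.e. 0.47 M.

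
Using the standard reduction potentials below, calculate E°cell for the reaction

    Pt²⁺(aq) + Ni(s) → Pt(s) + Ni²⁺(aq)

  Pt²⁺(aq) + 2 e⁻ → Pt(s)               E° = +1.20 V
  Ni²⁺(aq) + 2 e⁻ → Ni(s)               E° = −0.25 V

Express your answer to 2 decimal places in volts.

Pt²⁺(aq) gains electrons, so the Pt²⁺/Pt couple is the cathode; the Ni²⁺/Ni couple is the anode.
E°cell = E°(cathode) − E°(anode) = +1.20 − (−0.25) = +1.45 V.
The positive value indicates the reaction is spontaneous as written.

+1.45 V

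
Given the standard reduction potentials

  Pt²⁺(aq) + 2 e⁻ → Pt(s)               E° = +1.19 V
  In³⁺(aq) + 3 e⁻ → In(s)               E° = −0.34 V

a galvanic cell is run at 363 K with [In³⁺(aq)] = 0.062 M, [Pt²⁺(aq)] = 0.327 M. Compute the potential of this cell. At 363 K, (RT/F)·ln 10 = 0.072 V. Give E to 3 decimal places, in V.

The Pt²⁺/Pt couple has the more positive E°, so it is the cathode; In³⁺/In is the anode.
The standard potential is +1.19 − (−0.34) = +1.53 V and the balanced reaction transfers n = 6 electrons.
The balanced reaction is 3 Pt²⁺(aq) + 2 In(s) → 3 Pt(s) + 2 In³⁺(aq), so Q = [In³⁺(aq)]^2 / [Pt²⁺(aq)]^3 = 0.11 and log Q = −0.959.
Applying E = E° − (RT ln10/nF)·log Q gives +1.53 − (0.072/6)(−0.959) = +1.542 V.

+1.542 V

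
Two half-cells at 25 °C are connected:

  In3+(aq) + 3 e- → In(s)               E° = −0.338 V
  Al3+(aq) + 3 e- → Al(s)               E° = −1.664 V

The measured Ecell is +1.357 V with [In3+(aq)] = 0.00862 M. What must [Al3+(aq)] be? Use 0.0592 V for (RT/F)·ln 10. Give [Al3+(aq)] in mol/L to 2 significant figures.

In³⁺/In is the cathode (higher E°); E°cell = −0.338 − (−1.664) = +1.326 V with n = 3.
Rearranging E = E° − (0.0592/n)·log Q gives log Q = 3(+1.326 − (+1.357))/0.0592 = −1.571.
For In3+(aq) + Al(s) → In(s) + Al3+(aq), the reaction quotient is Q = [Al3+(aq)] / [In3+(aq)].
Isolating [Al3+(aq)] in Q = 10^{−1.571} yields log [Al3+(aq)] = −3.635, i.e. 0.00023 M.

0.00023 M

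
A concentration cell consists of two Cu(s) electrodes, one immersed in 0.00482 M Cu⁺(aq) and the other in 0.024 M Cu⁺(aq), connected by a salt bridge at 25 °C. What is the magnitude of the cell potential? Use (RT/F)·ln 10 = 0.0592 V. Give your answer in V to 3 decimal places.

0.041 V

For a concentration cell E°cell = 0, since both electrodes use the same couple.
The compartment with the higher Cu⁺(aq) concentration (0.024 M) acts as the cathode; ions are reduced there and produced at the dilute (0.00482 M) anode.
With n = 1, Ecell = −(0.0592/1)·log([dilute]/[conc]) = −(0.0592/1)·log(0.00482/0.024) = +0.041 V.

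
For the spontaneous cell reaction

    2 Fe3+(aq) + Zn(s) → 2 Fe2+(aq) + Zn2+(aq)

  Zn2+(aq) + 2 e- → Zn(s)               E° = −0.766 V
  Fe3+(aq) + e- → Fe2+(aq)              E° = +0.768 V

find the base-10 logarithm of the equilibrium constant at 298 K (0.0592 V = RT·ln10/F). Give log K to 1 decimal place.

log K = 51.8

The Fe³⁺/Fe²⁺ couple is reduced (cathode); E°cell = +0.768 − (−0.766) = +1.534 V with n = 2.
At equilibrium E = 0, so log K = nE°cell / 0.0592 = (2)(+1.534) / 0.0592 = 51.8.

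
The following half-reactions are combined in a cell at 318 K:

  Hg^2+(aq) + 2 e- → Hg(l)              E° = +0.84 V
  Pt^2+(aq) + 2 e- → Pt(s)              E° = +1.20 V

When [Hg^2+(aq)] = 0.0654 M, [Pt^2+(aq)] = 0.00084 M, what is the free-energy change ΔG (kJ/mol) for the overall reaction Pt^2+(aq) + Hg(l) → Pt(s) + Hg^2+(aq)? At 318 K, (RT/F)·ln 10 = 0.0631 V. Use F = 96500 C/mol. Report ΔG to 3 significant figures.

−58.0 kJ/mol

With Pt²⁺/Pt reduced at the cathode, E°cell = +1.20 − (+0.84) = +0.36 V and n = 2.
Here Q = [Hg^2+(aq)] / [Pt^2+(aq)] = 77.9 (log Q = 1.891), giving E = +0.36 − (0.0631/2)·(1.891) = +0.3003 V.
Finally ΔG = −nFE = −(2)(96500 C/mol)(+0.3003 V) = −58.0 kJ/mol.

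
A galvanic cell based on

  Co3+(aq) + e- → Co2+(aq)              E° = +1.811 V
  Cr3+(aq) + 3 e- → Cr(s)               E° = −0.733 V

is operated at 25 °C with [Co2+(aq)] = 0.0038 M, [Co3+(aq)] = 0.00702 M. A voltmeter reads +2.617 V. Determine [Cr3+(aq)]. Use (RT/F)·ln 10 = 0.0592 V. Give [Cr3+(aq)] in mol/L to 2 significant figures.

Co³⁺/Co²⁺ is the cathode (higher E°); E°cell = +1.811 − (−0.733) = +2.544 V with n = 3.
Rearranging E = E° − (0.0592/n)·log Q gives log Q = 3(+2.544 − (+2.617))/0.0592 = −3.699.
The balanced reaction is 3 Co3+(aq) + Cr(s) → 3 Co2+(aq) + Cr3+(aq), so Q = ([Co2+(aq)]^3·[Cr3+(aq)]) / [Co3+(aq)]^3.
Substituting the known concentrations and solving, log [Cr3+(aq)] = −2.899 and [Cr3+(aq)] = 0.0013 M.

0.0013 M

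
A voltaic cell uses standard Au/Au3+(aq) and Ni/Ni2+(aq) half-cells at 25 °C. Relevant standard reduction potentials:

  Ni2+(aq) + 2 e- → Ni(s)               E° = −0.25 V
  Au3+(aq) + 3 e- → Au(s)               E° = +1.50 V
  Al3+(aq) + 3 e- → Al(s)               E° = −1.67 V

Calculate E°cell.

+1.75 V

Of the two couples in this cell, the one with the more positive reduction potential is reduced at the cathode: here that is Au³⁺/Au (+1.50 V); Ni²⁺/Ni (−0.25 V) is the anode.
E°cell = E°(cathode) − E°(anode) = +1.50 − (−0.25) = +1.75 V.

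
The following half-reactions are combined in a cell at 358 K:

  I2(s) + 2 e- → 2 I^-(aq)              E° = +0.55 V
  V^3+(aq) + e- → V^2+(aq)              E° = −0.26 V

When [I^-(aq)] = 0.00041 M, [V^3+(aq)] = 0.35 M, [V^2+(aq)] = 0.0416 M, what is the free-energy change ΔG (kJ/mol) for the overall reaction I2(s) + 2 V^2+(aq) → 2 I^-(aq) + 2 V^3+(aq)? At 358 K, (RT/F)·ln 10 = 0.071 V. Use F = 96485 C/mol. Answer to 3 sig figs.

With I₂/I⁻ reduced at the cathode, E°cell = +0.55 − (−0.26) = +0.81 V and n = 2.
Here Q = ([I^-(aq)]^2·[V^3+(aq)]^2) / [V^2+(aq)]^2 = 1.19×10^−5 (log Q = −4.924), giving E = +0.81 − (0.071/2)·(−4.924) = +0.9848 V.
Then ΔG = −nFE = −2 × 96485 × +0.9848 J/mol = −190 kJ/mol.

−190 kJ/mol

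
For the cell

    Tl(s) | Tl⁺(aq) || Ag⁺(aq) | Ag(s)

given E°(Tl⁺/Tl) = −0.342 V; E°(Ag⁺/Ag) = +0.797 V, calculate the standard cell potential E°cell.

+1.139 V

By convention the left-hand electrode in cell notation is the anode (oxidation) and the right-hand electrode is the cathode (reduction).
E°cell = E°(right) − E°(left) = +0.797 − (−0.342) = +1.139 V.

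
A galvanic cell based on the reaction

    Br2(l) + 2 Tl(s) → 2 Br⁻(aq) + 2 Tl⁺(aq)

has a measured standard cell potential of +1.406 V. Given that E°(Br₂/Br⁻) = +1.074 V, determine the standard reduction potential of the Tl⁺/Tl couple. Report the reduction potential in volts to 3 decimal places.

−0.332 V

In the reaction as written the Br₂/Br⁻ couple is reduced (cathode) and Tl⁺/Tl is oxidized (anode), so E°cell = E°(Br₂/Br⁻) − E°(Tl⁺/Tl).
E°(Tl⁺/Tl) = E°(cathode) − E°cell = +1.074 − (+1.406) = −0.332 V.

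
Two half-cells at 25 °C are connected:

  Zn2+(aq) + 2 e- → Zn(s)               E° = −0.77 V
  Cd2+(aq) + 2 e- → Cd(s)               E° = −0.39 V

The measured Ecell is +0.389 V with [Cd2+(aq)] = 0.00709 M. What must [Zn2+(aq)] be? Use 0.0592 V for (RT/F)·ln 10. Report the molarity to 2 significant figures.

Cd²⁺/Cd is the cathode (higher E°); E°cell = −0.39 − (−0.77) = +0.38 V with n = 2.
Rearranging E = E° − (0.0592/n)·log Q gives log Q = 2(+0.38 − (+0.389))/0.0592 = −0.304.
For Cd2+(aq) + Zn(s) → Cd(s) + Zn2+(aq), the reaction quotient is Q = [Zn2+(aq)] / [Cd2+(aq)].
Solving for the unknown gives log [Zn2+(aq)] = −2.453, so [Zn2+(aq)] ≈ 0.0035 M.

0.0035 M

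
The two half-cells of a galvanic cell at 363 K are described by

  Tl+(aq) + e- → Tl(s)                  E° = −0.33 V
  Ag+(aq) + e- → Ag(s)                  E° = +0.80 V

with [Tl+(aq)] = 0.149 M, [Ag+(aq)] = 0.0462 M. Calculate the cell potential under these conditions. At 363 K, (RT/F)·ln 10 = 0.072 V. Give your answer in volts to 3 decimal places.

The Ag⁺/Ag couple has the more positive E°, so it is the cathode; Tl⁺/Tl is the anode.
E°cell = E°cat − E°an = +0.80 − (−0.33) = +1.13 V; n = 1.
Balancing gives Ag+(aq) + Tl(s) → Ag(s) + Tl+(aq); hence Q = [Tl+(aq)] / [Ag+(aq)] = 3.23 (log Q = 0.509).
Applying E = E° − (RT ln10/nF)·log Q gives +1.13 − (0.072/1)(0.509) = +1.093 V.

+1.093 V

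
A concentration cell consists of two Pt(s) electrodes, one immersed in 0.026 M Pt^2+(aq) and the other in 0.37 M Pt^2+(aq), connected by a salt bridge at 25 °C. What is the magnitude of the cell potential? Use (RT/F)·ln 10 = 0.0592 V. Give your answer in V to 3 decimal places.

For a concentration cell E°cell = 0, since both electrodes use the same couple.
The compartment with the higher Pt^2+(aq) concentration (0.37 M) acts as the cathode; ions are reduced there and produced at the dilute (0.026 M) anode.
With n = 2, Ecell = −(0.0592/2)·log([dilute]/[conc]) = −(0.0592/2)·log(0.026/0.37) = +0.034 V.

0.034 V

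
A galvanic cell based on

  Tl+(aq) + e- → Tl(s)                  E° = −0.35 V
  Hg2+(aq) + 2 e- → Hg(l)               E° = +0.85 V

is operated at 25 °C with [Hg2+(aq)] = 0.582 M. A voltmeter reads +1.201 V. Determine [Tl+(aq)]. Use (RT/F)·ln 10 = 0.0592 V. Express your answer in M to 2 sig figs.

0.73 M

The Hg²⁺/Hg couple has the larger reduction potential, so it is the cathode: E°cell = +0.85 − (−0.35) = +1.20 V and n = 2.
Rearranging E = E° − (0.0592/n)·log Q gives log Q = 2(+1.20 − (+1.201))/0.0592 = −0.034.
The balanced reaction is Hg2+(aq) + 2 Tl(s) → Hg(l) + 2 Tl+(aq), so Q = [Tl+(aq)]^2 / [Hg2+(aq)].
Solving for the unknown gives log [Tl+(aq)] = −0.135, so [Tl+(aq)] ≈ 0.73 M.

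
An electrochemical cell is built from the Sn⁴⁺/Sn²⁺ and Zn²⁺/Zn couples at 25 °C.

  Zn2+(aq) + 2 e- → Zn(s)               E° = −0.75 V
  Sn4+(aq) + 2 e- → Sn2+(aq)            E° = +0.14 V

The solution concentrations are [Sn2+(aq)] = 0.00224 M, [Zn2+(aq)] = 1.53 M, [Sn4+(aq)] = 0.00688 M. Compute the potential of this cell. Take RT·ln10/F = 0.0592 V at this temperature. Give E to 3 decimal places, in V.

The Sn⁴⁺/Sn²⁺ couple has the more positive E°, so it is the cathode; Zn²⁺/Zn is the anode.
The standard potential is +0.14 − (−0.75) = +0.89 V and the balanced reaction transfers n = 2 electrons.
Balancing gives Sn4+(aq) + Zn(s) → Sn2+(aq) + Zn2+(aq); hence Q = ([Sn2+(aq)]·[Zn2+(aq)]) / [Sn4+(aq)] = 0.498 (log Q = −0.303).
By the Nernst equation, E = +0.89 − (0.0592/2)·(−0.303) = +0.899 V.

+0.899 V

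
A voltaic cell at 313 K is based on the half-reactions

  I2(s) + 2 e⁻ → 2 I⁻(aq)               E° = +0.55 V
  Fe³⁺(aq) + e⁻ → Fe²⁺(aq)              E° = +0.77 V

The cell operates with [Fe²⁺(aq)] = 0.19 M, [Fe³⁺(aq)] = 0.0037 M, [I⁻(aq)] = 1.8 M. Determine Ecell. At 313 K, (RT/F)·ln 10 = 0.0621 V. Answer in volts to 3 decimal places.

+0.130 V

Fe³⁺/Fe²⁺ is reduced (cathode, E° = +0.77 V) and I₂/I⁻ is oxidized (anode).
E°cell = +0.77 − (+0.55) = +0.22 V, with n = 2 electrons transferred.
The balanced reaction is 2 Fe³⁺(aq) + 2 I⁻(aq) → 2 Fe²⁺(aq) + I2(s), so Q = [Fe²⁺(aq)]^2 / ([Fe³⁺(aq)]^2·[I⁻(aq)]^2) = 814 and log Q = 2.911.
E = E° − (0.0621/n)·log Q = +0.22 − (0.0621/2)(2.911) = +0.130 V.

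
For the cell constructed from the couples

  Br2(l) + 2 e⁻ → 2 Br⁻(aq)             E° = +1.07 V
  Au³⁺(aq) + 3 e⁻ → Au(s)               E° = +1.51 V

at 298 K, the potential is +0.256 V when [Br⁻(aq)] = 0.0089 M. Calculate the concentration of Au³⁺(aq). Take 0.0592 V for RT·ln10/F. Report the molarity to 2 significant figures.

0.00067 M

Au³⁺/Au is the cathode (higher E°); E°cell = +1.51 − (+1.07) = +0.44 V with n = 6.
Since E = E° − (0.0592/n)·log Q, log Q = n(E° − E)/0.0592 = 18.649.
The balanced reaction is 2 Au³⁺(aq) + 6 Br⁻(aq) → 2 Au(s) + 3 Br2(l), so Q = 1 / ([Au³⁺(aq)]^2·[Br⁻(aq)]^6).
Isolating [Au³⁺(aq)] in Q = 10^{18.649} yields log [Au³⁺(aq)] = −3.173, i.e. 0.00067 M.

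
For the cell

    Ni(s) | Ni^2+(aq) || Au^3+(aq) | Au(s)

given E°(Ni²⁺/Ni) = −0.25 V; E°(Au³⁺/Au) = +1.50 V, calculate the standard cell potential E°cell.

+1.75 V

By convention the left-hand electrode in cell notation is the anode (oxidation) and the right-hand electrode is the cathode (reduction).
E°cell = E°(right) − E°(left) = +1.50 − (−0.25) = +1.75 V.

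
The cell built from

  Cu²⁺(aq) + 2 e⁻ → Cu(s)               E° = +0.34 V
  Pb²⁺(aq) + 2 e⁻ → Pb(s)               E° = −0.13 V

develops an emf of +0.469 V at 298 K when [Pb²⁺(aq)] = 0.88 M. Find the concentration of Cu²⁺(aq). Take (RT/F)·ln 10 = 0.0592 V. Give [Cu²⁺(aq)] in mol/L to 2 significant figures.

With Cu²⁺/Cu at the cathode and Pb²⁺/Pb at the anode, E°cell = +0.34 − (−0.13) = +0.47 V (n = 2).
Rearranging E = E° − (0.0592/n)·log Q gives log Q = 2(+0.47 − (+0.469))/0.0592 = 0.034.
Balancing electrons gives Cu²⁺(aq) + Pb(s) → Cu(s) + Pb²⁺(aq); thus Q = [Pb²⁺(aq)] / [Cu²⁺(aq)].
Substituting the known concentrations and solving, log [Cu²⁺(aq)] = −0.090 and [Cu²⁺(aq)] = 0.81 M.

0.81 M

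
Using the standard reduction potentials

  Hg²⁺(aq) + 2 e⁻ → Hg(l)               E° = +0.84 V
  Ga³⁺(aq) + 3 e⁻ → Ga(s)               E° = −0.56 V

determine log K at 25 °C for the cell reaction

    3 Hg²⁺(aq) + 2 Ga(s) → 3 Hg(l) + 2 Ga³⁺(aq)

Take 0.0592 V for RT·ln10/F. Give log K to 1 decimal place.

The Hg²⁺/Hg couple is reduced (cathode); E°cell = +0.84 − (−0.56) = +1.40 V with n = 6.
At equilibrium E = 0, so log K = nE°cell / 0.0592 = (6)(+1.40) / 0.0592 = 141.9.

log K = 141.9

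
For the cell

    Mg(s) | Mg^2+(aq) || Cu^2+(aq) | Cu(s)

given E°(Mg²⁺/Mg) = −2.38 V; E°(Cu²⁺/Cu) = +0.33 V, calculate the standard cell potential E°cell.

+2.71 V

By convention the left-hand electrode in cell notation is the anode (oxidation) and the right-hand electrode is the cathode (reduction).
E°cell = E°(right) − E°(left) = +0.33 − (−2.38) = +2.71 V.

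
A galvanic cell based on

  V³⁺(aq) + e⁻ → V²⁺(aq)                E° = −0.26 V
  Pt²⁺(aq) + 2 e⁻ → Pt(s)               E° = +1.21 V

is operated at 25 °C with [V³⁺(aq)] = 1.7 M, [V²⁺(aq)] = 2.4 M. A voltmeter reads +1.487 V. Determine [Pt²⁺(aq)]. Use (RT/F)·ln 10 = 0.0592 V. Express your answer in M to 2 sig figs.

1.9 M

With Pt²⁺/Pt at the cathode and V³⁺/V²⁺ at the anode, E°cell = +1.21 − (−0.26) = +1.47 V (n = 2).
Since E = E° − (0.0592/n)·log Q, log Q = n(E° − E)/0.0592 = −0.574.
Balancing electrons gives Pt²⁺(aq) + 2 V²⁺(aq) → Pt(s) + 2 V³⁺(aq); thus Q = [V³⁺(aq)]^2 / ([Pt²⁺(aq)]·[V²⁺(aq)]^2).
Solving for the unknown gives log [Pt²⁺(aq)] = 0.274, so [Pt²⁺(aq)] ≈ 1.9 M.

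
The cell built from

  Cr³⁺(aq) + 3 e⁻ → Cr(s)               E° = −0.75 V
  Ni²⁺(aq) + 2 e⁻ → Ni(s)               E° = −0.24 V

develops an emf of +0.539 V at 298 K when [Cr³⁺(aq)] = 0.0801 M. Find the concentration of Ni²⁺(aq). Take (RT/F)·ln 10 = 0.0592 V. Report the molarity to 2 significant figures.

1.8 M

With Ni²⁺/Ni at the cathode and Cr³⁺/Cr at the anode, E°cell = −0.24 − (−0.75) = +0.51 V (n = 6).
From the Nernst equation, log Q = n(E° − E)/0.0592 = 6·(+0.51 − (+0.539))/0.0592 = −2.939.
Balancing electrons gives 3 Ni²⁺(aq) + 2 Cr(s) → 3 Ni(s) + 2 Cr³⁺(aq); thus Q = [Cr³⁺(aq)]^2 / [Ni²⁺(aq)]^3.
Isolating [Ni²⁺(aq)] in Q = 10^{−2.939} yields log [Ni²⁺(aq)] = 0.249, i.e. 1.8 M.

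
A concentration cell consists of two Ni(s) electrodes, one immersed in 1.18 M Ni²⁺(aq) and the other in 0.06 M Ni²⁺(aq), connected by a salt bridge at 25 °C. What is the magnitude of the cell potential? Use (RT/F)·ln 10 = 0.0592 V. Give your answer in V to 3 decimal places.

0.038 V

For a concentration cell E°cell = 0, since both electrodes use the same couple.
The compartment with the higher Ni²⁺(aq) concentration (1.18 M) acts as the cathode; ions are reduced there and produced at the dilute (0.06 M) anode.
With n = 2, Ecell = −(0.0592/2)·log([dilute]/[conc]) = −(0.0592/2)·log(0.06/1.18) = +0.038 V.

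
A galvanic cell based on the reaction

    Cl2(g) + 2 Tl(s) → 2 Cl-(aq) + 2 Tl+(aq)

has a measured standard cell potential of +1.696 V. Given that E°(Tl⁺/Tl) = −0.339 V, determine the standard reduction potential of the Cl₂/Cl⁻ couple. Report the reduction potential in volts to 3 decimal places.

+1.357 V

In the reaction as written the Cl₂/Cl⁻ couple is reduced (cathode) and Tl⁺/Tl is oxidized (anode), so E°cell = E°(Cl₂/Cl⁻) − E°(Tl⁺/Tl).
E°(Cl₂/Cl⁻) = E°cell + E°(anode) = +1.696 + (−0.339) = +1.357 V.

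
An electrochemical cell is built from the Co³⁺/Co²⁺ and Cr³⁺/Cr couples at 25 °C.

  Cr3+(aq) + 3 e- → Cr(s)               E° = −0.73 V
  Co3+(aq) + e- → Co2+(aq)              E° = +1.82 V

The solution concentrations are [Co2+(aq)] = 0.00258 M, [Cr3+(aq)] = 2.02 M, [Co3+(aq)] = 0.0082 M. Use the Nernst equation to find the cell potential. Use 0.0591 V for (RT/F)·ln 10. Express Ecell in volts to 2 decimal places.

Co³⁺/Co²⁺ is reduced (cathode, E° = +1.82 V) and Cr³⁺/Cr is oxidized (anode).
E°cell = +1.82 − (−0.73) = +2.55 V, with n = 3 electrons transferred.
The balanced reaction is 3 Co3+(aq) + Cr(s) → 3 Co2+(aq) + Cr3+(aq), so Q = ([Co2+(aq)]^3·[Cr3+(aq)]) / [Co3+(aq)]^3 = 0.0629 and log Q = −1.201.
Applying E = E° − (RT ln10/nF)·log Q gives +2.55 − (0.0591/3)(−1.201) = +2.57 V.

+2.57 V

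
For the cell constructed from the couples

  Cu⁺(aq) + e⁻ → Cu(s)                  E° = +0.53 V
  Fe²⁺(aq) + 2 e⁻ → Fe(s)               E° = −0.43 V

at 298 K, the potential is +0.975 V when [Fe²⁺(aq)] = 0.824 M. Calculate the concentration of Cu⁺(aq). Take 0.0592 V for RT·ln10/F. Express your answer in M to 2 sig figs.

1.6 M

With Cu⁺/Cu at the cathode and Fe²⁺/Fe at the anode, E°cell = +0.53 − (−0.43) = +0.96 V (n = 2).
Since E = E° − (0.0592/n)·log Q, log Q = n(E° − E)/0.0592 = −0.507.
The balanced reaction is 2 Cu⁺(aq) + Fe(s) → 2 Cu(s) + Fe²⁺(aq), so Q = [Fe²⁺(aq)] / [Cu⁺(aq)]^2.
Solving for the unknown gives log [Cu⁺(aq)] = 0.211, so [Cu⁺(aq)] ≈ 1.6 M.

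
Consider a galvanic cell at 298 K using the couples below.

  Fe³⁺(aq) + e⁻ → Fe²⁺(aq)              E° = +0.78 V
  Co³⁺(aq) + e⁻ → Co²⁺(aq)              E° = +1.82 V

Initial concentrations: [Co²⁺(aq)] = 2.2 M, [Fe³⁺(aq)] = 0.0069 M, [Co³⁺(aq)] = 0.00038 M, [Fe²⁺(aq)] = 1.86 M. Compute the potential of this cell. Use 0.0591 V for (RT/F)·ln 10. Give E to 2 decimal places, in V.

+0.96 V

The Co³⁺/Co²⁺ couple has the more positive E°, so it is the cathode; Fe³⁺/Fe²⁺ is the anode.
The standard potential is +1.82 − (+0.78) = +1.04 V and the balanced reaction transfers n = 1 electron.
Balancing gives Co³⁺(aq) + Fe²⁺(aq) → Co²⁺(aq) + Fe³⁺(aq); hence Q = ([Co²⁺(aq)]·[Fe³⁺(aq)]) / ([Co³⁺(aq)]·[Fe²⁺(aq)]) = 21.5 (log Q = 1.332).
By the Nernst equation, E = +1.04 − (0.0591/1)·(1.332) = +0.96 V.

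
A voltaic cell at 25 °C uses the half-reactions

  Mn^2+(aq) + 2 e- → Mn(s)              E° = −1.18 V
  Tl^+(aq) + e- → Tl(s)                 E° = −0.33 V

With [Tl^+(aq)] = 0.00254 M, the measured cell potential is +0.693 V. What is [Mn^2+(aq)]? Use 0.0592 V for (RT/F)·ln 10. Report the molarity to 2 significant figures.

Tl⁺/Tl is the cathode (higher E°); E°cell = −0.33 − (−1.18) = +0.85 V with n = 2.
Rearranging E = E° − (0.0592/n)·log Q gives log Q = 2(+0.85 − (+0.693))/0.0592 = 5.304.
Balancing electrons gives 2 Tl^+(aq) + Mn(s) → 2 Tl(s) + Mn^2+(aq); thus Q = [Mn^2+(aq)] / [Tl^+(aq)]^2.
Isolating [Mn^2+(aq)] in Q = 10^{5.304} yields log [Mn^2+(aq)] = 0.114, i.e. 1.3 M.

1.3 M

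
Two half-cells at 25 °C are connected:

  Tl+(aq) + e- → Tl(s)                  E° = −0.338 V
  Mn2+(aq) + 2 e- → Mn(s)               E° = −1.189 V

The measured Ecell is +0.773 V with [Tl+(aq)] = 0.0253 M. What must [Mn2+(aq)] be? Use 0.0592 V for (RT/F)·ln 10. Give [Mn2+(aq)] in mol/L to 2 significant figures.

With Tl⁺/Tl at the cathode and Mn²⁺/Mn at the anode, E°cell = −0.338 − (−1.189) = +0.851 V (n = 2).
Rearranging E = E° − (0.0592/n)·log Q gives log Q = 2(+0.851 − (+0.773))/0.0592 = 2.635.
For 2 Tl+(aq) + Mn(s) → 2 Tl(s) + Mn2+(aq), the reaction quotient is Q = [Mn2+(aq)] / [Tl+(aq)]^2.
Substituting the known concentrations and solving, log [Mn2+(aq)] = −0.559 and [Mn2+(aq)] = 0.28 M.

0.28 M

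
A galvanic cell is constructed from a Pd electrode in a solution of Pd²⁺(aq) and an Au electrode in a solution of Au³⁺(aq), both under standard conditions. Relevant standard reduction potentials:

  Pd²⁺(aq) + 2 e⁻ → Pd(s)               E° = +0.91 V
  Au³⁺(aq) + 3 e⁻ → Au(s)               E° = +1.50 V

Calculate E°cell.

+0.59 V

The Au³⁺/Au couple has the higher E°, so Au ion is reduced (cathode) and Pd is oxidized (anode).
E°cell = E°(cathode) − E°(anode) = +1.50 − (+0.91) = +0.59 V.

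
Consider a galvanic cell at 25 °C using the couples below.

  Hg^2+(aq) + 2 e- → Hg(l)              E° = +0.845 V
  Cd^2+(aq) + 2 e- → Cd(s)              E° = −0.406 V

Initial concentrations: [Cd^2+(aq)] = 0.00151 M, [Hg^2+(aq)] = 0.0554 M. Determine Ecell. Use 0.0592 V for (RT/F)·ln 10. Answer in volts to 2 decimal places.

Since E°(Hg²⁺/Hg) > E°(Cd²⁺/Cd), Hg²⁺/Hg serves as the cathode.
E°cell = E°cat − E°an = +0.845 − (−0.406) = +1.251 V; n = 2.
The balanced reaction is Hg^2+(aq) + Cd(s) → Hg(l) + Cd^2+(aq), so Q = [Cd^2+(aq)] / [Hg^2+(aq)] = 0.0273 and log Q = −1.565.
E = E° − (0.0592/n)·log Q = +1.251 − (0.0592/2)(−1.565) = +1.30 V.

+1.30 V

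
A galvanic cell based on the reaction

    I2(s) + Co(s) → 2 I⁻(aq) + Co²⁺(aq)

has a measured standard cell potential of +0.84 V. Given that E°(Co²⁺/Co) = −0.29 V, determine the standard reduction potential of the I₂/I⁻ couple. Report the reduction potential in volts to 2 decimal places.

In the reaction as written the I₂/I⁻ couple is reduced (cathode) and Co²⁺/Co is oxidized (anode), so E°cell = E°(I₂/I⁻) − E°(Co²⁺/Co).
E°(I₂/I⁻) = E°cell + E°(anode) = +0.84 + (−0.29) = +0.55 V.

+0.55 V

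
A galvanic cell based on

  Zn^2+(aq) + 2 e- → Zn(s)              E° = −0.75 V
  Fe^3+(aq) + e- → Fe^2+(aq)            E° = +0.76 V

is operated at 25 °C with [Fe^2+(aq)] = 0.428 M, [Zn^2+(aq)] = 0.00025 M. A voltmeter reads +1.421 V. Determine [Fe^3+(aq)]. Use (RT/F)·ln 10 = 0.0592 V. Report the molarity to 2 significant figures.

0.00021 M

Fe³⁺/Fe²⁺ is the cathode (higher E°); E°cell = +0.76 − (−0.75) = +1.51 V with n = 2.
Rearranging E = E° − (0.0592/n)·log Q gives log Q = 2(+1.51 − (+1.421))/0.0592 = 3.007.
Balancing electrons gives 2 Fe^3+(aq) + Zn(s) → 2 Fe^2+(aq) + Zn^2+(aq); thus Q = ([Fe^2+(aq)]^2·[Zn^2+(aq)]) / [Fe^3+(aq)]^2.
Substituting the known concentrations and solving, log [Fe^3+(aq)] = −3.673 and [Fe^3+(aq)] = 0.00021 M.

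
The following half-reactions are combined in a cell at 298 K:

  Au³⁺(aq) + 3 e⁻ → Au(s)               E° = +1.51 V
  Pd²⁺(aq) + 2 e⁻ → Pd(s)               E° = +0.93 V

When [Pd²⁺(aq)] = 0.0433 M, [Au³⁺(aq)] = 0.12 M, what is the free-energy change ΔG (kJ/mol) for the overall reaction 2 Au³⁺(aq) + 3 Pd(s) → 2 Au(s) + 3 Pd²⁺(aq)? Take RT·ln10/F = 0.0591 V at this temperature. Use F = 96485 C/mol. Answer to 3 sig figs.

−349 kJ/mol

The standard cell potential is +1.51 − (+0.93) = +0.58 V, with n = 6 electrons in the balanced equation.
The reaction quotient is [Pd²⁺(aq)]^3 / [Au³⁺(aq)]^2 = 0.00564; by Nernst, E = +0.58 − (0.0591/6)(−2.249) = +0.6022 V.
Then ΔG = −nFE = −6 × 96485 × +0.6022 J/mol = −349 kJ/mol.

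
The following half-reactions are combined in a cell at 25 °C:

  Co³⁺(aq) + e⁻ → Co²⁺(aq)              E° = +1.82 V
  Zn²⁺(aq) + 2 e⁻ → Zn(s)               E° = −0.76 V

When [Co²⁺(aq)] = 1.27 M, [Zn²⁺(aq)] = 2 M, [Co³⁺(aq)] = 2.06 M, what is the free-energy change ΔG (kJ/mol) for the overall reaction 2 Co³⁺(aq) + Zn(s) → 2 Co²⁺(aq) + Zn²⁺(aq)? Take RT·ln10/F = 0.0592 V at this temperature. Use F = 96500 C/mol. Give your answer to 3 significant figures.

−499 kJ/mol

E°cell = +1.82 − (−0.76) = +2.58 V; the balanced reaction transfers n = 2 electrons.
Here Q = ([Co²⁺(aq)]^2·[Zn²⁺(aq)]) / [Co³⁺(aq)]^2 = 0.76 (log Q = −0.119), giving E = +2.58 − (0.0592/2)·(−0.119) = +2.5835 V.
Finally ΔG = −nFE = −(2)(96500 C/mol)(+2.5835 V) = −499 kJ/mol.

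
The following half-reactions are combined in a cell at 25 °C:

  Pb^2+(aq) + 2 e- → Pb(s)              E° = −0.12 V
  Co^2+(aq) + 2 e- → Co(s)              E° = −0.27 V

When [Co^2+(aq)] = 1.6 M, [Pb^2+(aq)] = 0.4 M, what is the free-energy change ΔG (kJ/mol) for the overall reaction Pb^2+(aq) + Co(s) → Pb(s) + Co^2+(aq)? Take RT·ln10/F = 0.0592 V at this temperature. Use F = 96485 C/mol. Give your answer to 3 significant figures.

E°cell = −0.12 − (−0.27) = +0.15 V; the balanced reaction transfers n = 2 electrons.
Q = [Co^2+(aq)] / [Pb^2+(aq)] = 4, so log Q = 0.602 and E = +0.15 − (0.0592/2)(0.602) = +0.1322 V.
Then ΔG = −nFE = −2 × 96485 × +0.1322 J/mol = −25.5 kJ/mol.

−25.5 kJ/mol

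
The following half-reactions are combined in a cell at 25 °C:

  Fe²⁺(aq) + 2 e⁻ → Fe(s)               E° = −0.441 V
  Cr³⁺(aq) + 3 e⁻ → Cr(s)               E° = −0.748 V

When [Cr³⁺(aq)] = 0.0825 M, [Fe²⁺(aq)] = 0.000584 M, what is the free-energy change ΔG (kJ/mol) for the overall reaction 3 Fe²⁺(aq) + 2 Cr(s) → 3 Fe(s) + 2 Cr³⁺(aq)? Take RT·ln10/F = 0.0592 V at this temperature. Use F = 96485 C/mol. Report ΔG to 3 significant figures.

The standard cell potential is −0.441 − (−0.748) = +0.307 V, with n = 6 electrons in the balanced equation.
The reaction quotient is [Cr³⁺(aq)]^2 / [Fe²⁺(aq)]^3 = 3.42×10^7; by Nernst, E = +0.307 − (0.0592/6)(7.534) = +0.2327 V.
ΔG = −nFE = −(6)(96485)(+0.2327) J/mol = −135 kJ/mol.

−135 kJ/mol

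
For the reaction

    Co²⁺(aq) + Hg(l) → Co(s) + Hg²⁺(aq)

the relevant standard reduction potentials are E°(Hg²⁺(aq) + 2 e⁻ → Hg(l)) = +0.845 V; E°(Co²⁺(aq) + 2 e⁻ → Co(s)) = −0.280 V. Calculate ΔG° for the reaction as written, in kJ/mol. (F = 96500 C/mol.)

In the reaction as written Co²⁺(aq) is reduced, so the Co²⁺/Co couple is the cathode and Hg²⁺/Hg is the anode.
E°cell = −0.280 − (+0.845) = −1.125 V; balancing electrons gives n = 2.
ΔG° = −nFE°cell = −(2)(96500)(−1.125) J/mol = +217 kJ/mol.

+217 kJ/mol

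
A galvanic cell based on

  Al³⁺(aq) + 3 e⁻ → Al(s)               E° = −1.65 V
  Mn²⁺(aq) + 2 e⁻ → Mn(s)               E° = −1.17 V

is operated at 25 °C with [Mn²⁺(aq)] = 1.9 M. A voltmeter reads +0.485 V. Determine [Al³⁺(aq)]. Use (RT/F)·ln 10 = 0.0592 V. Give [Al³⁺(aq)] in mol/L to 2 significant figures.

The Mn²⁺/Mn couple has the larger reduction potential, so it is the cathode: E°cell = −1.17 − (−1.65) = +0.48 V and n = 6.
From the Nernst equation, log Q = n(E° − E)/0.0592 = 6·(+0.48 − (+0.485))/0.0592 = −0.507.
Balancing electrons gives 3 Mn²⁺(aq) + 2 Al(s) → 3 Mn(s) + 2 Al³⁺(aq); thus Q = [Al³⁺(aq)]^2 / [Mn²⁺(aq)]^3.
Isolating [Al³⁺(aq)] in Q = 10^{−0.507} yields log [Al³⁺(aq)] = 0.165, i.e. 1.5 M.

1.5 M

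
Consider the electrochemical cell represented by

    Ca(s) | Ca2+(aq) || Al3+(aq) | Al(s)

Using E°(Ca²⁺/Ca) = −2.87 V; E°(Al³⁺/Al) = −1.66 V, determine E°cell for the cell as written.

By convention the left-hand electrode in cell notation is the anode (oxidation) and the right-hand electrode is the cathode (reduction).
E°cell = E°(right) − E°(left) = −1.66 − (−2.87) = +1.21 V.

+1.21 V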